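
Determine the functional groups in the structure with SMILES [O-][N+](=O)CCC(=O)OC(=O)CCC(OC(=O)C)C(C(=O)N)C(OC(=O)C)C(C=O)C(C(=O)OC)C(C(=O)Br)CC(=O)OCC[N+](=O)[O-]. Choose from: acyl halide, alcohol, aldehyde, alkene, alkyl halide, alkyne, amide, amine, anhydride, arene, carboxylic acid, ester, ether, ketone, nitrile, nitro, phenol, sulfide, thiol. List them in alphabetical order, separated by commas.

acyl halide, aldehyde, amide, anhydride, ester, nitro

Working along the chain:
  O2NCH2: –NO2 on carbon → nitro group.
  CH2CO-O-COCH2: two acyl groups sharing one oxygen, –C(=O)–O–C(=O)– → anhydride.
  CH(OCOCH3): pendant –OC(=O)CH3: an acyloxy group → ester.
  CH(CONH2): pendant –CONH2: carbonyl C bonded to C and N → amide.
  CH(OCOCH3): pendant –OC(=O)CH3: an acyloxy group → ester.
  CH(CHO): pendant –CHO: carbonyl C bonded to C and H → aldehyde.
  CH(COOCH3): pendant –COOCH3: carbonyl C bonded to C and –OCH3 → ester.
  CH(COBr): pendant –C(=O)X: carbonyl C bonded to C and halogen → acyl halide.
  CH2COOCH2: –C(=O)–O–C with C on the carbonyl side → ester.
  CH2NO2: –NO2 on carbon → nitro group.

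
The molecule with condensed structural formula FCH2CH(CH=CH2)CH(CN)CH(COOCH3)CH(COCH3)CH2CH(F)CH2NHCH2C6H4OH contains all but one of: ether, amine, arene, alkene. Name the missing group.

ether

amine: present (CH2NHCH2 — C–N–C with sp³ carbons and no adjacent C=O → amine (secondary)).
alkene: present (CH(CH=CH2) — pendant –CH=CH2: C=C double bond → alkene).
arene: present (C6H4OH — –OH attached directly to an aromatic ring → phenol (not alcohol); the ring itself is an arene).
ether: absent. In CH(COOCH3), the C–O–C oxygen is adjacent to a C=O, so it belongs to an ester, not an ether.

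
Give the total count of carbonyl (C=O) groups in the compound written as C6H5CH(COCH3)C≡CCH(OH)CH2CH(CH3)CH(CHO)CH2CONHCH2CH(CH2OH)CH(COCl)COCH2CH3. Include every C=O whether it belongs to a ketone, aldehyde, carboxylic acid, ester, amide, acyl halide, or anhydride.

CH(COCH3): ketone, 1 C=O (running total 1).
CH(CHO): aldehyde, 1 C=O (running total 2).
CH2CONHCH2: amide, 1 C=O (running total 3).
CH(COCl): acyl halide, 1 C=O (running total 4).
CO: ketone, 1 C=O (running total 5).

5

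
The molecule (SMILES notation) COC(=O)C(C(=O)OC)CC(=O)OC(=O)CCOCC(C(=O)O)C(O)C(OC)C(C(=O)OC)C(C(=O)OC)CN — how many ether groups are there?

2

CH3O–C(=O)–: carbonyl C bonded to C and to –OCH3 → ester (not ketone + ether).
pendant –COOCH3: carbonyl C bonded to C and –OCH3 → ester.
two acyl groups sharing one oxygen, –C(=O)–O–C(=O)– → anhydride.
C–O–C with sp³ carbons on both sides and no adjacent C=O → ether.
pendant –COOH: carbonyl C bonded to C and –OH → carboxylic acid.
–OH on an sp³ carbon → alcohol (secondary).
pendant –OCH3: C–O–C with sp³ C, no adjacent C=O → ether.
pendant –COOCH3: carbonyl C bonded to C and –OCH3 → ester.
pendant –COOCH3: carbonyl C bonded to C and –OCH3 → ester.
–NH2 on an sp³ carbon with no adjacent C=O → amine.
Ether appears at: CH2OCH2, CH(OCH3) → 2.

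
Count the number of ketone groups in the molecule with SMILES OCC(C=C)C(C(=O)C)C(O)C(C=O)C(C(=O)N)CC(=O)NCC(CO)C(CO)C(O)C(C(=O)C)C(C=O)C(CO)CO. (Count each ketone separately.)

2

HO– on an sp³ carbon → alcohol.
pendant –CH=CH2: C=C double bond → alkene.
pendant –COCH3: carbonyl C bonded to two carbons → ketone.
–OH on an sp³ carbon → alcohol (secondary).
pendant –CHO: carbonyl C bonded to C and H → aldehyde.
pendant –CONH2: carbonyl C bonded to C and N → amide.
–C(=O)–N– linkage → amide (the N is not an amine).
pendant –CH2OH on an sp³ backbone C → alcohol.
pendant –CH2OH on an sp³ backbone C → alcohol.
–OH on an sp³ carbon → alcohol (secondary).
pendant –COCH3: carbonyl C bonded to two carbons → ketone.
pendant –CHO: carbonyl C bonded to C and H → aldehyde.
pendant –CH2OH on an sp³ backbone C → alcohol.
–OH on an sp³ carbon → alcohol.
Ketone appears at: CH(COCH3), CH(COCH3) → 2.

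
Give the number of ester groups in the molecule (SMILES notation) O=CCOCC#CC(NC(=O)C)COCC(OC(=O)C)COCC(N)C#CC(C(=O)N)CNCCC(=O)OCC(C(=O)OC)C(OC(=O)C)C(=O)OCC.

5

terminal –CHO: carbonyl C bonded to H and C → aldehyde.
C–O–C with sp³ carbons on both sides and no adjacent C=O → ether.
C≡C triple bond → alkyne.
pendant –NHC(=O)CH3: N bonded to a carbonyl → amide (not amine).
C–O–C with sp³ carbons on both sides and no adjacent C=O → ether.
pendant –OC(=O)CH3: an acyloxy group → ester.
C–O–C with sp³ carbons on both sides and no adjacent C=O → ether.
–NH2 on an sp³ carbon with no adjacent C=O → amine.
C≡C triple bond → alkyne.
pendant –CONH2: carbonyl C bonded to C and N → amide.
C–N–C with sp³ carbons and no adjacent C=O → amine (secondary).
–C(=O)–O–C with C on the carbonyl side → ester.
pendant –COOCH3: carbonyl C bonded to C and –OCH3 → ester.
pendant –OC(=O)CH3: an acyloxy group → ester.
–C(=O)OCH2CH3: carbonyl C bonded to C and to –OEt → ester.
Ester appears at: CH(OCOCH3), CH2COOCH2, CH(COOCH3), CH(OCOCH3), COOCH2CH3 → 5.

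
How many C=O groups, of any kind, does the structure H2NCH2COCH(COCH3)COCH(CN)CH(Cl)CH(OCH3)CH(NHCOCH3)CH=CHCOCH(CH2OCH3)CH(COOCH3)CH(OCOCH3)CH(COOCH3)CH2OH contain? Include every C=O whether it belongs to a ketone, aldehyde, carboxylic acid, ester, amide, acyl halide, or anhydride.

8

CO: ketone, 1 C=O (running total 1).
CH(COCH3): ketone, 1 C=O (running total 2).
CO: ketone, 1 C=O (running total 3).
CH(NHCOCH3): amide, 1 C=O (running total 4).
CO: ketone, 1 C=O (running total 5).
CH(COOCH3): ester, 1 C=O (running total 6).
CH(OCOCH3): ester, 1 C=O (running total 7).
CH(COOCH3): ester, 1 C=O (running total 8).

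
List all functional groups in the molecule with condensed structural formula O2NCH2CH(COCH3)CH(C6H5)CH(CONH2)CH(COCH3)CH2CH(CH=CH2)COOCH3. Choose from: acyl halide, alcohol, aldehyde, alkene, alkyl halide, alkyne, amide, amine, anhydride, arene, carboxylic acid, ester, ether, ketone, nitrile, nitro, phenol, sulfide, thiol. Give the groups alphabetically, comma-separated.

–NO2 on carbon → nitro group.
pendant –COCH3: carbonyl C bonded to two carbons → ketone.
pendant –C6H5: benzene ring → arene.
pendant –CONH2: carbonyl C bonded to C and N → amide.
pendant –COCH3: carbonyl C bonded to two carbons → ketone.
pendant –CH=CH2: C=C double bond → alkene.
–C(=O)OCH3: carbonyl C bonded to C and to –OCH3 → ester (not ketone + ether).

alkene, amide, arene, ester, ketone, nitro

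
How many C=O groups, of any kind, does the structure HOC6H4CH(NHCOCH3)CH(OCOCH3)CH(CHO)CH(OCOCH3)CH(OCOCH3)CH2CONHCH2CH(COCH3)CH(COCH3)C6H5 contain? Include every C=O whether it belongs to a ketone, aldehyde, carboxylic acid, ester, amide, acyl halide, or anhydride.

8

CH(NHCOCH3): amide, 1 C=O (running total 1).
CH(OCOCH3): ester, 1 C=O (running total 2).
CH(CHO): aldehyde, 1 C=O (running total 3).
CH(OCOCH3): ester, 1 C=O (running total 4).
CH(OCOCH3): ester, 1 C=O (running total 5).
CH2CONHCH2: amide, 1 C=O (running total 6).
CH(COCH3): ketone, 1 C=O (running total 7).
CH(COCH3): ketone, 1 C=O (running total 8).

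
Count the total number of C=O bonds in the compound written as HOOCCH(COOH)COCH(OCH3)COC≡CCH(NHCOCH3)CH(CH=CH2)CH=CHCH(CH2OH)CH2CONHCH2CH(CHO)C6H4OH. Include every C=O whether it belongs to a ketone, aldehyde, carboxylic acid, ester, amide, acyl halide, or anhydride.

HOOC: carboxylic acid, 1 C=O (running total 1).
CH(COOH): carboxylic acid, 1 C=O (running total 2).
CO: ketone, 1 C=O (running total 3).
CO: ketone, 1 C=O (running total 4).
CH(NHCOCH3): amide, 1 C=O (running total 5).
CH2CONHCH2: amide, 1 C=O (running total 6).
CH(CHO): aldehyde, 1 C=O (running total 7).

7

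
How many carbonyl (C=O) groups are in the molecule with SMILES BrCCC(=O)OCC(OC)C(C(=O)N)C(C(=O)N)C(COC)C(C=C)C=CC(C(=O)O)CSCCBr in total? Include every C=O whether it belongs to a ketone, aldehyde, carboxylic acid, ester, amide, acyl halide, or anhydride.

4

CH2COOCH2: ester, 1 C=O (running total 1).
CH(CONH2): amide, 1 C=O (running total 2).
CH(CONH2): amide, 1 C=O (running total 3).
CH(COOH): carboxylic acid, 1 C=O (running total 4).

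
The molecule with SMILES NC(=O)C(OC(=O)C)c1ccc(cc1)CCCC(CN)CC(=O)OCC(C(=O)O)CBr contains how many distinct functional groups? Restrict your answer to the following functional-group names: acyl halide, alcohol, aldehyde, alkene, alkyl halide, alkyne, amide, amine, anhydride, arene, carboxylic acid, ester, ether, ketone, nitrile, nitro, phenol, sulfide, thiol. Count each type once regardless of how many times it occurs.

–C(=O)NH2: carbonyl C bonded to C and to N → amide (the N is not a separate amine).
pendant –OC(=O)CH3: an acyloxy group → ester.
para-disubstituted benzene ring → arene.
pendant –CH2NH2: N on sp³ C, no adjacent C=O → amine.
–C(=O)–O–C with C on the carbonyl side → ester.
pendant –COOH: carbonyl C bonded to C and –OH → carboxylic acid.
halogen on an sp³ carbon → alkyl halide.
Distinct types present: alkyl halide, amide, amine, arene, carboxylic acid, ester.

6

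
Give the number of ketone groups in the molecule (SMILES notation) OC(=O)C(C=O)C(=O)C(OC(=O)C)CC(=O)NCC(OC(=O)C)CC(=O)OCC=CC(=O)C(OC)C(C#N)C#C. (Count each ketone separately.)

2

–COOH: carbonyl C bonded to –OH and C → carboxylic acid (the –OH is not a separate alcohol).
pendant –CHO: carbonyl C bonded to C and H → aldehyde.
–C(=O)– with carbon on both sides → ketone.
pendant –OC(=O)CH3: an acyloxy group → ester.
–C(=O)–N– linkage → amide (the N is not an amine).
pendant –OC(=O)CH3: an acyloxy group → ester.
–C(=O)–O–C with C on the carbonyl side → ester.
C=C double bond → alkene.
–C(=O)– with carbon on both sides → ketone.
pendant –OCH3: C–O–C with sp³ C, no adjacent C=O → ether.
pendant –C≡N: nitrile.
C≡C triple bond → alkyne.
Ketone appears at: CO, CO → 2.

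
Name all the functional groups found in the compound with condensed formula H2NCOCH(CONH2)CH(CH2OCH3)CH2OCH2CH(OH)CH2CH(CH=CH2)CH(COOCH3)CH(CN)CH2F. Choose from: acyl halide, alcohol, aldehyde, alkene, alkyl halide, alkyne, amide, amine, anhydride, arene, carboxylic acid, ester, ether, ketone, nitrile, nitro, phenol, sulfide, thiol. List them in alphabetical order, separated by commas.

–C(=O)NH2: carbonyl C bonded to C and to N → amide (the N is not a separate amine).
pendant –CONH2: carbonyl C bonded to C and N → amide.
pendant –CH2OCH3: C–O–C linkage → ether.
C–O–C with sp³ carbons on both sides and no adjacent C=O → ether.
–OH on an sp³ carbon → alcohol (secondary).
pendant –CH=CH2: C=C double bond → alkene.
pendant –COOCH3: carbonyl C bonded to C and –OCH3 → ester.
pendant –C≡N: nitrile.
halogen on an sp³ carbon → alkyl halide.

alcohol, alkene, alkyl halide, amide, ester, ether, nitrile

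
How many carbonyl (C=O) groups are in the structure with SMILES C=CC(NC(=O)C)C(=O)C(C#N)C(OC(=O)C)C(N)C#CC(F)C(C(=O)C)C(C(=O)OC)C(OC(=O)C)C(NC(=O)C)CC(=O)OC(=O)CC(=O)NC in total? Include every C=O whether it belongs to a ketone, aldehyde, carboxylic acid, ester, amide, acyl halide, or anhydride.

CH(NHCOCH3): amide, 1 C=O (running total 1).
CO: ketone, 1 C=O (running total 2).
CH(OCOCH3): ester, 1 C=O (running total 3).
CH(COCH3): ketone, 1 C=O (running total 4).
CH(COOCH3): ester, 1 C=O (running total 5).
CH(OCOCH3): ester, 1 C=O (running total 6).
CH(NHCOCH3): amide, 1 C=O (running total 7).
CH2CO-O-COCH2: anhydride, 2 C=O (running total 9).
CONHCH3: amide, 1 C=O (running total 10).

10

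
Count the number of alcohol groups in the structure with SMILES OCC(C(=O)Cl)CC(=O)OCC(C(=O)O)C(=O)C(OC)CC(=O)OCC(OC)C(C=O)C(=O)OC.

HO– on an sp³ carbon → alcohol.
pendant –C(=O)X: carbonyl C bonded to C and halogen → acyl halide.
–C(=O)–O–C with C on the carbonyl side → ester.
pendant –COOH: carbonyl C bonded to C and –OH → carboxylic acid.
–C(=O)– with carbon on both sides → ketone.
pendant –OCH3: C–O–C with sp³ C, no adjacent C=O → ether.
–C(=O)–O–C with C on the carbonyl side → ester.
pendant –OCH3: C–O–C with sp³ C, no adjacent C=O → ether.
pendant –CHO: carbonyl C bonded to C and H → aldehyde.
–C(=O)OCH3: carbonyl C bonded to C and to –OCH3 → ester (not ketone + ether).
Alcohol appears at: HOCH2 → 1.

1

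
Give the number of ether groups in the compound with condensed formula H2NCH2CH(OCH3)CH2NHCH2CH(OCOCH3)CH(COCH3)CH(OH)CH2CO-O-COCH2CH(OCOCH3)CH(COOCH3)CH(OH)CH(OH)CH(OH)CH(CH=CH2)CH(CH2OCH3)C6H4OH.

Working along the chain:
  H2NCH2: –NH2 on an sp³ carbon with no adjacent C=O → amine.
  CH(OCH3): pendant –OCH3: C–O–C with sp³ C, no adjacent C=O → ether.
  CH2NHCH2: C–N–C with sp³ carbons and no adjacent C=O → amine (secondary).
  CH(OCOCH3): pendant –OC(=O)CH3: an acyloxy group → ester.
  CH(COCH3): pendant –COCH3: carbonyl C bonded to two carbons → ketone.
  CH(OH): –OH on an sp³ carbon → alcohol (secondary).
  CH2CO-O-COCH2: two acyl groups sharing one oxygen, –C(=O)–O–C(=O)– → anhydride.
  CH(OCOCH3): pendant –OC(=O)CH3: an acyloxy group → ester.
  CH(COOCH3): pendant –COOCH3: carbonyl C bonded to C and –OCH3 → ester.
  CH(OH): –OH on an sp³ carbon → alcohol (secondary).
  CH(OH): –OH on an sp³ carbon → alcohol (secondary).
  CH(OH): –OH on an sp³ carbon → alcohol (secondary).
  CH(CH=CH2): pendant –CH=CH2: C=C double bond → alkene.
  CH(CH2OCH3): pendant –CH2OCH3: C–O–C linkage → ether.
  C6H4OH: –OH attached directly to an aromatic ring → phenol (not alcohol); the ring itself is an arene.
Ether appears at: CH(OCH3), CH(CH2OCH3) → 2.

2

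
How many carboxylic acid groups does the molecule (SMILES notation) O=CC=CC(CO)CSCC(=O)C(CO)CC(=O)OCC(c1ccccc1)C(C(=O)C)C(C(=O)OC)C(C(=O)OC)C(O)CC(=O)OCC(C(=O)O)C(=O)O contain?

Taking each segment in turn:
  OHC: terminal –CHO: carbonyl C bonded to H and C → aldehyde.
  CH=CH: C=C double bond → alkene.
  CH(CH2OH): pendant –CH2OH on an sp³ backbone C → alcohol.
  CH2SCH2: C–S–C linkage → sulfide (thioether).
  CO: –C(=O)– with carbon on both sides → ketone.
  CH(CH2OH): pendant –CH2OH on an sp³ backbone C → alcohol.
  CH2COOCH2: –C(=O)–O–C with C on the carbonyl side → ester.
  CH(C6H5): pendant –C6H5: benzene ring → arene.
  CH(COCH3): pendant –COCH3: carbonyl C bonded to two carbons → ketone.
  CH(COOCH3): pendant –COOCH3: carbonyl C bonded to C and –OCH3 → ester.
  CH(COOCH3): pendant –COOCH3: carbonyl C bonded to C and –OCH3 → ester.
  CH(OH): –OH on an sp³ carbon → alcohol (secondary).
  CH2COOCH2: –C(=O)–O–C with C on the carbonyl side → ester.
  CH(COOH): pendant –COOH: carbonyl C bonded to C and –OH → carboxylic acid.
  COOH: –COOH: carbonyl C bonded to –OH and C → carboxylic acid (the –OH is not a separate alcohol).
Carboxylic acid appears at: CH(COOH), COOH → 2.

2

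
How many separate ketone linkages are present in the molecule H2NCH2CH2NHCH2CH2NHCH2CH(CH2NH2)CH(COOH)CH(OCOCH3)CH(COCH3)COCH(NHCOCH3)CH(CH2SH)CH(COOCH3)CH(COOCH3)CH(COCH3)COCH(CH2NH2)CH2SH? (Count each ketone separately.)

4

–NH2 on an sp³ carbon with no adjacent C=O → amine.
C–N–C with sp³ carbons and no adjacent C=O → amine (secondary).
C–N–C with sp³ carbons and no adjacent C=O → amine (secondary).
pendant –CH2NH2: N on sp³ C, no adjacent C=O → amine.
pendant –COOH: carbonyl C bonded to C and –OH → carboxylic acid.
pendant –OC(=O)CH3: an acyloxy group → ester.
pendant –COCH3: carbonyl C bonded to two carbons → ketone.
–C(=O)– with carbon on both sides → ketone.
pendant –NHC(=O)CH3: N bonded to a carbonyl → amide (not amine).
pendant –CH2SH → thiol.
pendant –COOCH3: carbonyl C bonded to C and –OCH3 → ester.
pendant –COOCH3: carbonyl C bonded to C and –OCH3 → ester.
pendant –COCH3: carbonyl C bonded to two carbons → ketone.
–C(=O)– with carbon on both sides → ketone.
pendant –CH2NH2: N on sp³ C, no adjacent C=O → amine.
–SH on an sp³ carbon → thiol.
Ketone appears at: CH(COCH3), CO, CH(COCH3), CO → 4.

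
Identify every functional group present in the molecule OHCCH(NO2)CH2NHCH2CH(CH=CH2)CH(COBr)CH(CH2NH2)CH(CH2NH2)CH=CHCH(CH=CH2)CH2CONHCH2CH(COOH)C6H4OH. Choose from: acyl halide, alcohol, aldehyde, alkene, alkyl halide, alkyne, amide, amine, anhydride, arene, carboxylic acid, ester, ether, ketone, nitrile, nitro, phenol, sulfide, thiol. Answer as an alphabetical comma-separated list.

terminal –CHO: carbonyl C bonded to H and C → aldehyde.
–NO2 on an sp³ carbon → nitro (the N=O is not a carbonyl).
C–N–C with sp³ carbons and no adjacent C=O → amine (secondary).
pendant –CH=CH2: C=C double bond → alkene.
pendant –C(=O)X: carbonyl C bonded to C and halogen → acyl halide.
pendant –CH2NH2: N on sp³ C, no adjacent C=O → amine.
pendant –CH2NH2: N on sp³ C, no adjacent C=O → amine.
C=C double bond → alkene.
pendant –CH=CH2: C=C double bond → alkene.
–C(=O)–N– linkage → amide (the N is not an amine).
pendant –COOH: carbonyl C bonded to C and –OH → carboxylic acid.
–OH attached directly to an aromatic ring → phenol (not alcohol); the ring itself is an arene.

acyl halide, aldehyde, alkene, amide, amine, arene, carboxylic acid, nitro, phenol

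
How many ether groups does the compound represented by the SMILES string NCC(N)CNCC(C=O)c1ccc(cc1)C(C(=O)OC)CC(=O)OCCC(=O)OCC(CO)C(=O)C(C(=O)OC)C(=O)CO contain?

0

Taking each segment in turn:
  H2NCH2: –NH2 on an sp³ carbon with no adjacent C=O → amine.
  CH(NH2): –NH2 on an sp³ carbon with no adjacent C=O → amine.
  CH2NHCH2: C–N–C with sp³ carbons and no adjacent C=O → amine (secondary).
  CH(CHO): pendant –CHO: carbonyl C bonded to C and H → aldehyde.
  C6H4: para-disubstituted benzene ring → arene.
  CH(COOCH3): pendant –COOCH3: carbonyl C bonded to C and –OCH3 → ester.
  CH2COOCH2: –C(=O)–O–C with C on the carbonyl side → ester.
  CH2COOCH2: –C(=O)–O–C with C on the carbonyl side → ester.
  CH(CH2OH): pendant –CH2OH on an sp³ backbone C → alcohol.
  CO: –C(=O)– with carbon on both sides → ketone.
  CH(COOCH3): pendant –COOCH3: carbonyl C bonded to C and –OCH3 → ester.
  CO: –C(=O)– with carbon on both sides → ketone.
  CH2OH: –OH on an sp³ carbon → alcohol.
No segment is a ether: CH(COOCH3) is ester, not ether; CH2COOCH2 is ester, not ether; CH2COOCH2 is ester, not ether. → 0.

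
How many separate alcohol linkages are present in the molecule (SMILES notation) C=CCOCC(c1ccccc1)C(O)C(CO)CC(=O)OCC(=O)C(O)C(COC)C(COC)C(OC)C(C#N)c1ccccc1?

Taking each segment in turn:
  CH2=CH: C=C double bond → alkene.
  CH2OCH2: C–O–C with sp³ carbons on both sides and no adjacent C=O → ether.
  CH(C6H5): pendant –C6H5: benzene ring → arene.
  CH(OH): –OH on an sp³ carbon → alcohol (secondary).
  CH(CH2OH): pendant –CH2OH on an sp³ backbone C → alcohol.
  CH2COOCH2: –C(=O)–O–C with C on the carbonyl side → ester.
  CO: –C(=O)– with carbon on both sides → ketone.
  CH(OH): –OH on an sp³ carbon → alcohol (secondary).
  CH(CH2OCH3): pendant –CH2OCH3: C–O–C linkage → ether.
  CH(CH2OCH3): pendant –CH2OCH3: C–O–C linkage → ether.
  CH(OCH3): pendant –OCH3: C–O–C with sp³ C, no adjacent C=O → ether.
  CH(CN): pendant –C≡N: nitrile.
  C6H5: –C6H5 phenyl ring → arene.
Alcohol appears at: CH(OH), CH(CH2OH), CH(OH) → 3.

3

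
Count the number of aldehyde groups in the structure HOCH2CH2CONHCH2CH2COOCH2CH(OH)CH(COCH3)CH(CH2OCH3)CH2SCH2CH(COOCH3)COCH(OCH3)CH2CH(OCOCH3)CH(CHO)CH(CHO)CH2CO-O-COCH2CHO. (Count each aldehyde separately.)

Taking each segment in turn:
  HOCH2: HO– on an sp³ carbon → alcohol.
  CH2CONHCH2: –C(=O)–N– linkage → amide (the N is not an amine).
  CH2COOCH2: –C(=O)–O–C with C on the carbonyl side → ester.
  CH(OH): –OH on an sp³ carbon → alcohol (secondary).
  CH(COCH3): pendant –COCH3: carbonyl C bonded to two carbons → ketone.
  CH(CH2OCH3): pendant –CH2OCH3: C–O–C linkage → ether.
  CH2SCH2: C–S–C linkage → sulfide (thioether).
  CH(COOCH3): pendant –COOCH3: carbonyl C bonded to C and –OCH3 → ester.
  CO: –C(=O)– with carbon on both sides → ketone.
  CH(OCH3): pendant –OCH3: C–O–C with sp³ C, no adjacent C=O → ether.
  CH(OCOCH3): pendant –OC(=O)CH3: an acyloxy group → ester.
  CH(CHO): pendant –CHO: carbonyl C bonded to C and H → aldehyde.
  CH(CHO): pendant –CHO: carbonyl C bonded to C and H → aldehyde.
  CH2CO-O-COCH2: two acyl groups sharing one oxygen, –C(=O)–O–C(=O)– → anhydride.
  CHO: terminal –CHO: carbonyl C bonded to H and C → aldehyde.
Aldehyde appears at: CH(CHO), CH(CHO), CHO → 3.

3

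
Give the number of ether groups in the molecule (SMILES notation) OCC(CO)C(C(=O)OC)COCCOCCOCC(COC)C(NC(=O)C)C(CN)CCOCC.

HO– on an sp³ carbon → alcohol.
pendant –CH2OH on an sp³ backbone C → alcohol.
pendant –COOCH3: carbonyl C bonded to C and –OCH3 → ester.
C–O–C with sp³ carbons on both sides and no adjacent C=O → ether.
C–O–C with sp³ carbons on both sides and no adjacent C=O → ether.
C–O–C with sp³ carbons on both sides and no adjacent C=O → ether.
pendant –CH2OCH3: C–O–C linkage → ether.
pendant –NHC(=O)CH3: N bonded to a carbonyl → amide (not amine).
pendant –CH2NH2: N on sp³ C, no adjacent C=O → amine.
C–O–C with sp³ carbons on both sides and no adjacent C=O → ether.
Ether appears at: CH2OCH2, CH2OCH2, CH2OCH2, CH(CH2OCH3), CH2OCH2 → 5.

5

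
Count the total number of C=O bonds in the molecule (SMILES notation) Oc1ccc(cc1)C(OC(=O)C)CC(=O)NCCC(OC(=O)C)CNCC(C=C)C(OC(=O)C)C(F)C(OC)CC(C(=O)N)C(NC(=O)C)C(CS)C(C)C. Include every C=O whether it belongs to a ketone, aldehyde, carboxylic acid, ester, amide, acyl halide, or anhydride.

6

CH(OCOCH3): ester, 1 C=O (running total 1).
CH2CONHCH2: amide, 1 C=O (running total 2).
CH(OCOCH3): ester, 1 C=O (running total 3).
CH(OCOCH3): ester, 1 C=O (running total 4).
CH(CONH2): amide, 1 C=O (running total 5).
CH(NHCOCH3): amide, 1 C=O (running total 6).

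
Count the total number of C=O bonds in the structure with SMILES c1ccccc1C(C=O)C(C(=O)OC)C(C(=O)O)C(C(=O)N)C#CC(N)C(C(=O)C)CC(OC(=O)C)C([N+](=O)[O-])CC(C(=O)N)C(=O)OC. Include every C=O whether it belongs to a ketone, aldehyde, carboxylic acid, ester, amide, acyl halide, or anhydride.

CH(CHO): aldehyde, 1 C=O (running total 1).
CH(COOCH3): ester, 1 C=O (running total 2).
CH(COOH): carboxylic acid, 1 C=O (running total 3).
CH(CONH2): amide, 1 C=O (running total 4).
CH(COCH3): ketone, 1 C=O (running total 5).
CH(OCOCH3): ester, 1 C=O (running total 6).
CH(CONH2): amide, 1 C=O (running total 7).
COOCH3: ester, 1 C=O (running total 8).

8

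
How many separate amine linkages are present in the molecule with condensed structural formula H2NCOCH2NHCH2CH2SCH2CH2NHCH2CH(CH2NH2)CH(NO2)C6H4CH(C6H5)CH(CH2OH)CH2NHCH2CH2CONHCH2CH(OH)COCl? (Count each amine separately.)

–C(=O)NH2: carbonyl C bonded to C and to N → amide (the N is not a separate amine).
C–N–C with sp³ carbons and no adjacent C=O → amine (secondary).
C–S–C linkage → sulfide (thioether).
C–N–C with sp³ carbons and no adjacent C=O → amine (secondary).
pendant –CH2NH2: N on sp³ C, no adjacent C=O → amine.
–NO2 on an sp³ carbon → nitro (the N=O is not a carbonyl).
para-disubstituted benzene ring → arene.
pendant –C6H5: benzene ring → arene.
pendant –CH2OH on an sp³ backbone C → alcohol.
C–N–C with sp³ carbons and no adjacent C=O → amine (secondary).
–C(=O)–N– linkage → amide (the N is not an amine).
–OH on an sp³ carbon → alcohol (secondary).
–C(=O)Cl: carbonyl C bonded to C and to a halogen → acyl halide (not alkyl halide).
Amine appears at: CH2NHCH2, CH2NHCH2, CH(CH2NH2), CH2NHCH2 → 4.

4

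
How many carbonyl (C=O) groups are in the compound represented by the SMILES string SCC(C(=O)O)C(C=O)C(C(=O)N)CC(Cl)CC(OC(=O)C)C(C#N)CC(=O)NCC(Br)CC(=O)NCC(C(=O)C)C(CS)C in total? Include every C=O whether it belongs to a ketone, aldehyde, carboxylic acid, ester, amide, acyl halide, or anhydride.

CH(COOH): carboxylic acid, 1 C=O (running total 1).
CH(CHO): aldehyde, 1 C=O (running total 2).
CH(CONH2): amide, 1 C=O (running total 3).
CH(OCOCH3): ester, 1 C=O (running total 4).
CH2CONHCH2: amide, 1 C=O (running total 5).
CH2CONHCH2: amide, 1 C=O (running total 6).
CH(COCH3): ketone, 1 C=O (running total 7).

7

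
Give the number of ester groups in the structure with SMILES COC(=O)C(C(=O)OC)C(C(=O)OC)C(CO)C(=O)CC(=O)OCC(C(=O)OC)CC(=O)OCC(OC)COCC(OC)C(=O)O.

Taking each segment in turn:
  CH3OOC: CH3O–C(=O)–: carbonyl C bonded to C and to –OCH3 → ester (not ketone + ether).
  CH(COOCH3): pendant –COOCH3: carbonyl C bonded to C and –OCH3 → ester.
  CH(COOCH3): pendant –COOCH3: carbonyl C bonded to C and –OCH3 → ester.
  CH(CH2OH): pendant –CH2OH on an sp³ backbone C → alcohol.
  CO: –C(=O)– with carbon on both sides → ketone.
  CH2COOCH2: –C(=O)–O–C with C on the carbonyl side → ester.
  CH(COOCH3): pendant –COOCH3: carbonyl C bonded to C and –OCH3 → ester.
  CH2COOCH2: –C(=O)–O–C with C on the carbonyl side → ester.
  CH(OCH3): pendant –OCH3: C–O–C with sp³ C, no adjacent C=O → ether.
  CH2OCH2: C–O–C with sp³ carbons on both sides and no adjacent C=O → ether.
  CH(OCH3): pendant –OCH3: C–O–C with sp³ C, no adjacent C=O → ether.
  COOH: –COOH: carbonyl C bonded to –OH and C → carboxylic acid (the –OH is not a separate alcohol).
Ester appears at: CH3OOC, CH(COOCH3), CH(COOCH3), CH2COOCH2, CH(COOCH3), CH2COOCH2 → 6.

6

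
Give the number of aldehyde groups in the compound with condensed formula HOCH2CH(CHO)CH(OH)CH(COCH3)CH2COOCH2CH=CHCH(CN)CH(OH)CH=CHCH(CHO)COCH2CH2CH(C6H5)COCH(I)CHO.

3

Taking each segment in turn:
  HOCH2: HO– on an sp³ carbon → alcohol.
  CH(CHO): pendant –CHO: carbonyl C bonded to C and H → aldehyde.
  CH(OH): –OH on an sp³ carbon → alcohol (secondary).
  CH(COCH3): pendant –COCH3: carbonyl C bonded to two carbons → ketone.
  CH2COOCH2: –C(=O)–O–C with C on the carbonyl side → ester.
  CH=CH: C=C double bond → alkene.
  CH(CN): pendant –C≡N: nitrile.
  CH(OH): –OH on an sp³ carbon → alcohol (secondary).
  CH=CH: C=C double bond → alkene.
  CH(CHO): pendant –CHO: carbonyl C bonded to C and H → aldehyde.
  CO: –C(=O)– with carbon on both sides → ketone.
  CH(C6H5): pendant –C6H5: benzene ring → arene.
  CO: –C(=O)– with carbon on both sides → ketone.
  CH(I): halogen on an sp³ carbon → alkyl halide.
  CHO: terminal –CHO: carbonyl C bonded to H and C → aldehyde.
Aldehyde appears at: CH(CHO), CH(CHO), CHO → 3.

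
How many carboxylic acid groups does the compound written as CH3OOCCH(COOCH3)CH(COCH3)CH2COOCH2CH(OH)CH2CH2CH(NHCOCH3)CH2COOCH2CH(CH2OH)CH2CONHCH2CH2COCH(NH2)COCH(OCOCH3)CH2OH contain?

Taking each segment in turn:
  CH3OOC: CH3O–C(=O)–: carbonyl C bonded to C and to –OCH3 → ester (not ketone + ether).
  CH(COOCH3): pendant –COOCH3: carbonyl C bonded to C and –OCH3 → ester.
  CH(COCH3): pendant –COCH3: carbonyl C bonded to two carbons → ketone.
  CH2COOCH2: –C(=O)–O–C with C on the carbonyl side → ester.
  CH(OH): –OH on an sp³ carbon → alcohol (secondary).
  CH(NHCOCH3): pendant –NHC(=O)CH3: N bonded to a carbonyl → amide (not amine).
  CH2COOCH2: –C(=O)–O–C with C on the carbonyl side → ester.
  CH(CH2OH): pendant –CH2OH on an sp³ backbone C → alcohol.
  CH2CONHCH2: –C(=O)–N– linkage → amide (the N is not an amine).
  CO: –C(=O)– with carbon on both sides → ketone.
  CH(NH2): –NH2 on an sp³ carbon with no adjacent C=O → amine.
  CO: –C(=O)– with carbon on both sides → ketone.
  CH(OCOCH3): pendant –OC(=O)CH3: an acyloxy group → ester.
  CH2OH: –OH on an sp³ carbon → alcohol.
No segment is a carboxylic acid: CH3OOC is ester, not carboxylic acid; CH(COOCH3) is ester, not carboxylic acid; CH2COOCH2 is ester, not carboxylic acid. → 0.

0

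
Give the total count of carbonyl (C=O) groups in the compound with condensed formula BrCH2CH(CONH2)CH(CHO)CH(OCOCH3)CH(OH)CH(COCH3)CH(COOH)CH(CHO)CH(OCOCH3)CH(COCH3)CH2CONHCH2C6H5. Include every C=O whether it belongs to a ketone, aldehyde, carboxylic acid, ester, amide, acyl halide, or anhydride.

CH(CONH2): amide, 1 C=O (running total 1).
CH(CHO): aldehyde, 1 C=O (running total 2).
CH(OCOCH3): ester, 1 C=O (running total 3).
CH(COCH3): ketone, 1 C=O (running total 4).
CH(COOH): carboxylic acid, 1 C=O (running total 5).
CH(CHO): aldehyde, 1 C=O (running total 6).
CH(OCOCH3): ester, 1 C=O (running total 7).
CH(COCH3): ketone, 1 C=O (running total 8).
CH2CONHCH2: amide, 1 C=O (running total 9).

9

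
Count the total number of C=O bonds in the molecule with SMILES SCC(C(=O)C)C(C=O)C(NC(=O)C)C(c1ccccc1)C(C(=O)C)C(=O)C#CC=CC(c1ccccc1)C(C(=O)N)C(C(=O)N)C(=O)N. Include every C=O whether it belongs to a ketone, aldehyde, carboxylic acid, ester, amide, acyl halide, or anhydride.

CH(COCH3): ketone, 1 C=O (running total 1).
CH(CHO): aldehyde, 1 C=O (running total 2).
CH(NHCOCH3): amide, 1 C=O (running total 3).
CH(COCH3): ketone, 1 C=O (running total 4).
CO: ketone, 1 C=O (running total 5).
CH(CONH2): amide, 1 C=O (running total 6).
CH(CONH2): amide, 1 C=O (running total 7).
CONH2: amide, 1 C=O (running total 8).

8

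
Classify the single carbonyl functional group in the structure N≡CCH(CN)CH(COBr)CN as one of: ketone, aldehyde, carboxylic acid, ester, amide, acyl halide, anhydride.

acyl halide

The carbonyl is in the CH(COBr) segment: pendant –C(=O)X: carbonyl C bonded to C and halogen → acyl halide.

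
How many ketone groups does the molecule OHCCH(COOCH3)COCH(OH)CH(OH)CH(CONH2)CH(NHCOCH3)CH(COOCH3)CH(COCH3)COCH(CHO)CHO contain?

terminal –CHO: carbonyl C bonded to H and C → aldehyde.
pendant –COOCH3: carbonyl C bonded to C and –OCH3 → ester.
–C(=O)– with carbon on both sides → ketone.
–OH on an sp³ carbon → alcohol (secondary).
–OH on an sp³ carbon → alcohol (secondary).
pendant –CONH2: carbonyl C bonded to C and N → amide.
pendant –NHC(=O)CH3: N bonded to a carbonyl → amide (not amine).
pendant –COOCH3: carbonyl C bonded to C and –OCH3 → ester.
pendant –COCH3: carbonyl C bonded to two carbons → ketone.
–C(=O)– with carbon on both sides → ketone.
pendant –CHO: carbonyl C bonded to C and H → aldehyde.
terminal –CHO: carbonyl C bonded to H and C → aldehyde.
Ketone appears at: CO, CH(COCH3), CO → 3.

3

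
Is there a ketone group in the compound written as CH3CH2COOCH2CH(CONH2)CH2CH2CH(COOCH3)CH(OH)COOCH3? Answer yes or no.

no

Working along the chain:
  CH2COOCH2: –C(=O)–O–C with C on the carbonyl side → ester.
  CH(CONH2): pendant –CONH2: carbonyl C bonded to C and N → amide.
  CH(COOCH3): pendant –COOCH3: carbonyl C bonded to C and –OCH3 → ester.
  CH(OH): –OH on an sp³ carbon → alcohol (secondary).
  COOCH3: –C(=O)OCH3: carbonyl C bonded to C and to –OCH3 → ester (not ketone + ether).
In each of CH2COOCH2, CH(COOCH3) and COOCH3, the C=O is bonded to an –O–C group, which defines an ester, not a ketone. In CH(CONH2), the C=O is bonded to nitrogen, which defines an amide, not a ketone.
The groups actually present are: alcohol, amide, ester.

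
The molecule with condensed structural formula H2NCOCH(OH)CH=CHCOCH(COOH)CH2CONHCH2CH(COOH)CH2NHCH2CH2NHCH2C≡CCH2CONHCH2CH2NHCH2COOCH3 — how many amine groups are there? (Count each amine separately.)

3

–C(=O)NH2: carbonyl C bonded to C and to N → amide (the N is not a separate amine).
–OH on an sp³ carbon → alcohol (secondary).
C=C double bond → alkene.
–C(=O)– with carbon on both sides → ketone.
pendant –COOH: carbonyl C bonded to C and –OH → carboxylic acid.
–C(=O)–N– linkage → amide (the N is not an amine).
pendant –COOH: carbonyl C bonded to C and –OH → carboxylic acid.
C–N–C with sp³ carbons and no adjacent C=O → amine (secondary).
C–N–C with sp³ carbons and no adjacent C=O → amine (secondary).
C≡C triple bond → alkyne.
–C(=O)–N– linkage → amide (the N is not an amine).
C–N–C with sp³ carbons and no adjacent C=O → amine (secondary).
–C(=O)OCH3: carbonyl C bonded to C and to –OCH3 → ester (not ketone + ether).
Amine appears at: CH2NHCH2, CH2NHCH2, CH2NHCH2 → 3.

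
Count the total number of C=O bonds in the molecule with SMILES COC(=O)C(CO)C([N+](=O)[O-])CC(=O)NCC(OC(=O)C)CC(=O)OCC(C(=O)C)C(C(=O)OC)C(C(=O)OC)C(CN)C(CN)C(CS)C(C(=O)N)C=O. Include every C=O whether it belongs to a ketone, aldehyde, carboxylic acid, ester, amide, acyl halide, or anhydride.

9

CH3OOC: ester, 1 C=O (running total 1).
CH2CONHCH2: amide, 1 C=O (running total 2).
CH(OCOCH3): ester, 1 C=O (running total 3).
CH2COOCH2: ester, 1 C=O (running total 4).
CH(COCH3): ketone, 1 C=O (running total 5).
CH(COOCH3): ester, 1 C=O (running total 6).
CH(COOCH3): ester, 1 C=O (running total 7).
CH(CONH2): amide, 1 C=O (running total 8).
CHO: aldehyde, 1 C=O (running total 9).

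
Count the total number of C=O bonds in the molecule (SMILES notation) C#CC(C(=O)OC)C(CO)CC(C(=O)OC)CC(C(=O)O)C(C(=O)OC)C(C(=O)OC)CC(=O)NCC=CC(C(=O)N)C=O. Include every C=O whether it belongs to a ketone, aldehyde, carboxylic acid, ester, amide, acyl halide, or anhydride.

CH(COOCH3): ester, 1 C=O (running total 1).
CH(COOCH3): ester, 1 C=O (running total 2).
CH(COOH): carboxylic acid, 1 C=O (running total 3).
CH(COOCH3): ester, 1 C=O (running total 4).
CH(COOCH3): ester, 1 C=O (running total 5).
CH2CONHCH2: amide, 1 C=O (running total 6).
CH(CONH2): amide, 1 C=O (running total 7).
CHO: aldehyde, 1 C=O (running total 8).

8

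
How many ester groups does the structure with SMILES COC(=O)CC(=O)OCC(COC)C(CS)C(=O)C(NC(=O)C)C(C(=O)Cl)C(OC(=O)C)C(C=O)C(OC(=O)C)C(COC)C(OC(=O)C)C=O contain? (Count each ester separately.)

5

CH3O–C(=O)–: carbonyl C bonded to C and to –OCH3 → ester (not ketone + ether).
–C(=O)–O–C with C on the carbonyl side → ester.
pendant –CH2OCH3: C–O–C linkage → ether.
pendant –CH2SH → thiol.
–C(=O)– with carbon on both sides → ketone.
pendant –NHC(=O)CH3: N bonded to a carbonyl → amide (not amine).
pendant –C(=O)X: carbonyl C bonded to C and halogen → acyl halide.
pendant –OC(=O)CH3: an acyloxy group → ester.
pendant –CHO: carbonyl C bonded to C and H → aldehyde.
pendant –OC(=O)CH3: an acyloxy group → ester.
pendant –CH2OCH3: C–O–C linkage → ether.
pendant –OC(=O)CH3: an acyloxy group → ester.
terminal –CHO: carbonyl C bonded to H and C → aldehyde.
Ester appears at: CH3OOC, CH2COOCH2, CH(OCOCH3), CH(OCOCH3), CH(OCOCH3) → 5.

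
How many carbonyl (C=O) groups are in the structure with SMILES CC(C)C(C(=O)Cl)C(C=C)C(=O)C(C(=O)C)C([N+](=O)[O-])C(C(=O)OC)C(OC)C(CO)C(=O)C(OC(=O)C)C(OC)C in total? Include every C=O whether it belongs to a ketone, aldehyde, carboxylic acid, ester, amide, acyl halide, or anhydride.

6

CH(COCl): acyl halide, 1 C=O (running total 1).
CO: ketone, 1 C=O (running total 2).
CH(COCH3): ketone, 1 C=O (running total 3).
CH(COOCH3): ester, 1 C=O (running total 4).
CO: ketone, 1 C=O (running total 5).
CH(OCOCH3): ester, 1 C=O (running total 6).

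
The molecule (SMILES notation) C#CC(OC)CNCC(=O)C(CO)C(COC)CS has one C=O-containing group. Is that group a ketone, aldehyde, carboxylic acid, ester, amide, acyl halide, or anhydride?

ketone

The carbonyl is in the CO segment: –C(=O)– with carbon on both sides → ketone.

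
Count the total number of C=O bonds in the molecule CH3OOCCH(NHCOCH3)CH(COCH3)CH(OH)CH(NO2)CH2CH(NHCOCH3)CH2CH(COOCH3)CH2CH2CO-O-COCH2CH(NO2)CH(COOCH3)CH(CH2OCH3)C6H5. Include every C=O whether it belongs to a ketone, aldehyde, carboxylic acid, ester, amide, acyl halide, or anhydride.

CH3OOC: ester, 1 C=O (running total 1).
CH(NHCOCH3): amide, 1 C=O (running total 2).
CH(COCH3): ketone, 1 C=O (running total 3).
CH(NHCOCH3): amide, 1 C=O (running total 4).
CH(COOCH3): ester, 1 C=O (running total 5).
CH2CO-O-COCH2: anhydride, 2 C=O (running total 7).
CH(COOCH3): ester, 1 C=O (running total 8).

8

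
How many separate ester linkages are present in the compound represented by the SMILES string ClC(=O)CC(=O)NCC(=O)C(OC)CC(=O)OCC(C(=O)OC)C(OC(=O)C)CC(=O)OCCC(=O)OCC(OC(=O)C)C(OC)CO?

6

–C(=O)Cl: carbonyl C bonded to C and to a halogen → acyl halide (not alkyl halide).
–C(=O)–N– linkage → amide (the N is not an amine).
–C(=O)– with carbon on both sides → ketone.
pendant –OCH3: C–O–C with sp³ C, no adjacent C=O → ether.
–C(=O)–O–C with C on the carbonyl side → ester.
pendant –COOCH3: carbonyl C bonded to C and –OCH3 → ester.
pendant –OC(=O)CH3: an acyloxy group → ester.
–C(=O)–O–C with C on the carbonyl side → ester.
–C(=O)–O–C with C on the carbonyl side → ester.
pendant –OC(=O)CH3: an acyloxy group → ester.
pendant –OCH3: C–O–C with sp³ C, no adjacent C=O → ether.
–OH on an sp³ carbon → alcohol.
Ester appears at: CH2COOCH2, CH(COOCH3), CH(OCOCH3), CH2COOCH2, CH2COOCH2, CH(OCOCH3) → 6.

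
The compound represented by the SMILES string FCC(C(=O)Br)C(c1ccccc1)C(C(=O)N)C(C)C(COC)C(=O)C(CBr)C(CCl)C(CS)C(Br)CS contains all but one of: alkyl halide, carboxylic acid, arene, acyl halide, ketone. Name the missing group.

carboxylic acid

arene: present (CH(C6H5) — pendant –C6H5: benzene ring → arene).
ketone: present (CO — –C(=O)– with carbon on both sides → ketone).
acyl halide: present (CH(COBr) — pendant –C(=O)X: carbonyl C bonded to C and halogen → acyl halide).
alkyl halide: present (FCH2 — halogen on an sp³ carbon → alkyl halide).
carboxylic acid: absent. In CH(CONH2), the carbonyl is bonded to nitrogen, not to –OH; that is an amide.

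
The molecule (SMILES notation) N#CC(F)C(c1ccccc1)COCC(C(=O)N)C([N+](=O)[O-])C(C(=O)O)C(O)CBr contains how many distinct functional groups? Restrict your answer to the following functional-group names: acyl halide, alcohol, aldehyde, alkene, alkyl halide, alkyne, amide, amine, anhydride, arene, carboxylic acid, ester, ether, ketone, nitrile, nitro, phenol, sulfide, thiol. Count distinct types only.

8

N≡C–: carbon triple-bonded to nitrogen → nitrile.
halogen on an sp³ carbon → alkyl halide.
pendant –C6H5: benzene ring → arene.
C–O–C with sp³ carbons on both sides and no adjacent C=O → ether.
pendant –CONH2: carbonyl C bonded to C and N → amide.
–NO2 on an sp³ carbon → nitro (the N=O is not a carbonyl).
pendant –COOH: carbonyl C bonded to C and –OH → carboxylic acid.
–OH on an sp³ carbon → alcohol (secondary).
halogen on an sp³ carbon → alkyl halide.
Distinct types present: alcohol, alkyl halide, amide, arene, carboxylic acid, ether, nitrile, nitro.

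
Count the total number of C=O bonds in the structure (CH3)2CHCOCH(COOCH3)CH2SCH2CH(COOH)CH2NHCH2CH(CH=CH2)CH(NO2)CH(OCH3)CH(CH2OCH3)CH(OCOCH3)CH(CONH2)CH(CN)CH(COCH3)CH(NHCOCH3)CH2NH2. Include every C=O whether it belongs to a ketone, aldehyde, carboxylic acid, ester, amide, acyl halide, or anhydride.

7

CO: ketone, 1 C=O (running total 1).
CH(COOCH3): ester, 1 C=O (running total 2).
CH(COOH): carboxylic acid, 1 C=O (running total 3).
CH(OCOCH3): ester, 1 C=O (running total 4).
CH(CONH2): amide, 1 C=O (running total 5).
CH(COCH3): ketone, 1 C=O (running total 6).
CH(NHCOCH3): amide, 1 C=O (running total 7).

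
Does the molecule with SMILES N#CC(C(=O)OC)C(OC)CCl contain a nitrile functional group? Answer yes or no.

Reading the structure from left to right:
  N≡C: N≡C–: carbon triple-bonded to nitrogen → nitrile.
  CH(COOCH3): pendant –COOCH3: carbonyl C bonded to C and –OCH3 → ester.
  CH(OCH3): pendant –OCH3: C–O–C with sp³ C, no adjacent C=O → ether.
  CH2Cl: halogen on an sp³ carbon → alkyl halide.
The N≡C segment supplies the nitrile: N≡C–: carbon triple-bonded to nitrogen → nitrile.

yes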